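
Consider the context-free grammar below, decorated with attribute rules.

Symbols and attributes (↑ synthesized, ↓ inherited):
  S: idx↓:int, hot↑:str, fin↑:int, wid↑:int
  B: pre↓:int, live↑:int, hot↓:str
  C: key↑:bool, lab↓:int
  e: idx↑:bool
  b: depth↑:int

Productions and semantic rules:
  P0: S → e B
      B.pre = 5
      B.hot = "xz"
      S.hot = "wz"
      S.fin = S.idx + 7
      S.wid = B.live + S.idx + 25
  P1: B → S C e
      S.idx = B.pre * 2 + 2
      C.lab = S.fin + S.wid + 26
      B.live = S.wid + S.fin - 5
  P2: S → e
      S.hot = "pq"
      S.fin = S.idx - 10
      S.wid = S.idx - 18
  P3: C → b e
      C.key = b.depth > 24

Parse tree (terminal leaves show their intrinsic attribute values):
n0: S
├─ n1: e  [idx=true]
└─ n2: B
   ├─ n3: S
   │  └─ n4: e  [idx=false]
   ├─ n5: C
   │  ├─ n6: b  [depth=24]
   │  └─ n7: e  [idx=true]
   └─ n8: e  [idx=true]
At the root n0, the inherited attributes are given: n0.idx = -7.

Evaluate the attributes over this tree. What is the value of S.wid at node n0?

9

1. n0.idx = -7  [given at root]
2. n1.idx = true  [terminal]
3. n2.pre = 5  [5]
4. n2.hot = "xz"  ["xz"]
5. n3.idx = 12  [B.pre * 2 + 2]
6. n4.idx = false  [terminal]
7. n3.hot = "pq"  ["pq"]
8. n3.fin = 2  [S.idx - 10]
9. n3.wid = -6  [S.idx - 18]
10. n5.lab = 22  [S.fin + S.wid + 26]
11. n6.depth = 24  [terminal]
12. n7.idx = true  [terminal]
13. n5.key = false  [b.depth > 24]
14. n8.idx = true  [terminal]
15. n2.live = -9  [S.wid + S.fin - 5]
16. n0.hot = "wz"  ["wz"]
17. n0.fin = 0  [S.idx + 7]
18. n0.wid = 9  [B.live + S.idx + 25]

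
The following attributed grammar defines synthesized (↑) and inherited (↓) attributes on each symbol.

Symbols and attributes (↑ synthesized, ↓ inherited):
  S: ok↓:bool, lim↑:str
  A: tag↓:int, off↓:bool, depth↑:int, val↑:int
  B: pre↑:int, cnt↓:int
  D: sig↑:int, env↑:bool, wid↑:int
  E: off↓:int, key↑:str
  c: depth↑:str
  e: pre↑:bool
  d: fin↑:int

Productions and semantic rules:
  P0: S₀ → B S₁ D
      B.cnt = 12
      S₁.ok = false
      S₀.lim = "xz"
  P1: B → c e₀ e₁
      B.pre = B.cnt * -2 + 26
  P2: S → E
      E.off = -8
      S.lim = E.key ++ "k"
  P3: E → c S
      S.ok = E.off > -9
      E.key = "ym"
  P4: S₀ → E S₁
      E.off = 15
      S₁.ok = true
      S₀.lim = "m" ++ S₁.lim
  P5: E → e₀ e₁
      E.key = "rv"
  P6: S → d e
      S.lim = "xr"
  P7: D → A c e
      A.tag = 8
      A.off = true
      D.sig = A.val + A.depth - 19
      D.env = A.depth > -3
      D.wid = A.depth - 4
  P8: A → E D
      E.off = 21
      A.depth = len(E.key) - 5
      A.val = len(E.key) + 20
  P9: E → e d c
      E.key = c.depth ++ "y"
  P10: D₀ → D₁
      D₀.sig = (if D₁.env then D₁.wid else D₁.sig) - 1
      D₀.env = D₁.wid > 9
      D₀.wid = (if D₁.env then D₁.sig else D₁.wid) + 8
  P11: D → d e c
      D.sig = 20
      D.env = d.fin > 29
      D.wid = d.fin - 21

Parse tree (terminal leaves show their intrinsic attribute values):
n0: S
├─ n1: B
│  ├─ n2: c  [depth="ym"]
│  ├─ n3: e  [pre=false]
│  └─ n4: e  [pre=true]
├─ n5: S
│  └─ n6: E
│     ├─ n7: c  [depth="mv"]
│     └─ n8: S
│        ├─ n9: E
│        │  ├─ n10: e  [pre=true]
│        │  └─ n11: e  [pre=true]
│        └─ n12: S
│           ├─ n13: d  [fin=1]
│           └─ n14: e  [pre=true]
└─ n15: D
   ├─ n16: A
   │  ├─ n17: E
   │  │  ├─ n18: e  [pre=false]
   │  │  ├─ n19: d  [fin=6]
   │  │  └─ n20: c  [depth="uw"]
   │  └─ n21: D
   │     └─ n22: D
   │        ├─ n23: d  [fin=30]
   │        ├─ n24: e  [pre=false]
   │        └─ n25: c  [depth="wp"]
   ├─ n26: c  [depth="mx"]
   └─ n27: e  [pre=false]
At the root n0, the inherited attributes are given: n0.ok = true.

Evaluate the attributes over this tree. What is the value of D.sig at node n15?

1. n0.ok = true  [given at root]
2. n1.cnt = 12  [12]
3. n2.depth = "ym"  [terminal]
4. n3.pre = false  [terminal]
5. n4.pre = true  [terminal]
6. n1.pre = 2  [B.cnt * -2 + 26]
7. n5.ok = false  [false]
8. n6.off = -8  [-8]
9. n7.depth = "mv"  [terminal]
10. n8.ok = true  [E.off > -9]
11. n9.off = 15  [15]
12. n10.pre = true  [terminal]
13. n11.pre = true  [terminal]
14. n9.key = "rv"  ["rv"]
15. n12.ok = true  [true]
16. n13.fin = 1  [terminal]
17. n14.pre = true  [terminal]
18. n12.lim = "xr"  ["xr"]
19. n8.lim = "mxr"  ["m" ++ S₁.lim]
20. n6.key = "ym"  ["ym"]
21. n5.lim = "ymk"  [E.key ++ "k"]
22. n16.tag = 8  [8]
23. n16.off = true  [true]
24. n17.off = 21  [21]
25. n18.pre = false  [terminal]
26. n19.fin = 6  [terminal]
27. n20.depth = "uw"  [terminal]
28. n17.key = "uwy"  [c.depth ++ "y"]
29. n23.fin = 30  [terminal]
30. n24.pre = false  [terminal]
31. n25.depth = "wp"  [terminal]
32. n22.sig = 20  [20]
33. n22.env = true  [d.fin > 29]
34. n22.wid = 9  [d.fin - 21]
35. n21.sig = 8  [(if D₁.env then D₁.wid else D₁.sig) - 1]
36. n21.env = false  [D₁.wid > 9]
37. n21.wid = 28  [(if D₁.env then D₁.sig else D₁.wid) + 8]
38. n16.depth = -2  [len(E.key) - 5]
39. n16.val = 23  [len(E.key) + 20]
40. n26.depth = "mx"  [terminal]
41. n27.pre = false  [terminal]
42. n15.sig = 2  [A.val + A.depth - 19]
43. n15.env = true  [A.depth > -3]
44. n15.wid = -6  [A.depth - 4]
45. n0.lim = "xz"  ["xz"]

2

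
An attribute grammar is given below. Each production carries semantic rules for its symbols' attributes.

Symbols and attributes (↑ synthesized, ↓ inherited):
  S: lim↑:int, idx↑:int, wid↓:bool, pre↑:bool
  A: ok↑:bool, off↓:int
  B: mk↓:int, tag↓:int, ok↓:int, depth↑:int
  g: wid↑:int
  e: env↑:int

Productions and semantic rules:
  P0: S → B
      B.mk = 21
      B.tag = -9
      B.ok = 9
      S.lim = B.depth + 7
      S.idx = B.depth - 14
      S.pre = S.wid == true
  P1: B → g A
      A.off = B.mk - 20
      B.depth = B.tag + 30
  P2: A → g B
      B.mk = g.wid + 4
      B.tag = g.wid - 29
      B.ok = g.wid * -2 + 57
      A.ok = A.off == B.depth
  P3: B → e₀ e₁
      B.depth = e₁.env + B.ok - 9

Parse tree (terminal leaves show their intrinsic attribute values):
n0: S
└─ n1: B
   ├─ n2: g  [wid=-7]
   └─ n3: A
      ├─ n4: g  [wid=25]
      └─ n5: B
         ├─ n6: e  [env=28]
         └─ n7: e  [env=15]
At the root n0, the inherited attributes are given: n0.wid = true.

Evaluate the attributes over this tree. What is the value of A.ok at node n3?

1. n0.wid = true  [given at root]
2. n1.mk = 21  [21]
3. n1.tag = -9  [-9]
4. n1.ok = 9  [9]
5. n2.wid = -7  [terminal]
6. n3.off = 1  [B.mk - 20]
7. n4.wid = 25  [terminal]
8. n5.mk = 29  [g.wid + 4]
9. n5.tag = -4  [g.wid - 29]
10. n5.ok = 7  [g.wid * -2 + 57]
11. n6.env = 28  [terminal]
12. n7.env = 15  [terminal]
13. n5.depth = 13  [e₁.env + B.ok - 9]
14. n3.ok = false  [A.off == B.depth]
15. n1.depth = 21  [B.tag + 30]
16. n0.lim = 28  [B.depth + 7]
17. n0.idx = 7  [B.depth - 14]
18. n0.pre = true  [S.wid == true]

false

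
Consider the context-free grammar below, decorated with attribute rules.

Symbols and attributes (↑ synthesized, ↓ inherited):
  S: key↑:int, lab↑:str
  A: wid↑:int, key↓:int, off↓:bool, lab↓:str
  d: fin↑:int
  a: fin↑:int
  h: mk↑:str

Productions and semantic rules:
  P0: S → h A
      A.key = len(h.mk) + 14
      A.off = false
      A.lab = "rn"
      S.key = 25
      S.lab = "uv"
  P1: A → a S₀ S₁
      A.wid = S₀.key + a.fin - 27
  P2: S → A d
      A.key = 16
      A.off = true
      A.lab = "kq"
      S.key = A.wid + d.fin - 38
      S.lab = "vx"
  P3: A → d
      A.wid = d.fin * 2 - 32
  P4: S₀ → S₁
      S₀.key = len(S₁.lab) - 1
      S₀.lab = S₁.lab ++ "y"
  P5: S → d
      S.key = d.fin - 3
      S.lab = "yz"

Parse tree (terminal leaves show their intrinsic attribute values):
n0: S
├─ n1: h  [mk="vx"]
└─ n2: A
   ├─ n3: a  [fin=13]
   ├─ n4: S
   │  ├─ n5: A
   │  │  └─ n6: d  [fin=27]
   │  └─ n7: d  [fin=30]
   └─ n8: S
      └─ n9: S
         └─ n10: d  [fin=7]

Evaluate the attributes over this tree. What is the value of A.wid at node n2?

0

1. n1.mk = "vx"  [terminal]
2. n2.key = 16  [len(h.mk) + 14]
3. n2.off = false  [false]
4. n2.lab = "rn"  ["rn"]
5. n3.fin = 13  [terminal]
6. n5.key = 16  [16]
7. n5.off = true  [true]
8. n5.lab = "kq"  ["kq"]
9. n6.fin = 27  [terminal]
10. n5.wid = 22  [d.fin * 2 - 32]
11. n7.fin = 30  [terminal]
12. n4.key = 14  [A.wid + d.fin - 38]
13. n4.lab = "vx"  ["vx"]
14. n10.fin = 7  [terminal]
15. n9.key = 4  [d.fin - 3]
16. n9.lab = "yz"  ["yz"]
17. n8.key = 1  [len(S₁.lab) - 1]
18. n8.lab = "yzy"  [S₁.lab ++ "y"]
19. n2.wid = 0  [S₀.key + a.fin - 27]
20. n0.key = 25  [25]
21. n0.lab = "uv"  ["uv"]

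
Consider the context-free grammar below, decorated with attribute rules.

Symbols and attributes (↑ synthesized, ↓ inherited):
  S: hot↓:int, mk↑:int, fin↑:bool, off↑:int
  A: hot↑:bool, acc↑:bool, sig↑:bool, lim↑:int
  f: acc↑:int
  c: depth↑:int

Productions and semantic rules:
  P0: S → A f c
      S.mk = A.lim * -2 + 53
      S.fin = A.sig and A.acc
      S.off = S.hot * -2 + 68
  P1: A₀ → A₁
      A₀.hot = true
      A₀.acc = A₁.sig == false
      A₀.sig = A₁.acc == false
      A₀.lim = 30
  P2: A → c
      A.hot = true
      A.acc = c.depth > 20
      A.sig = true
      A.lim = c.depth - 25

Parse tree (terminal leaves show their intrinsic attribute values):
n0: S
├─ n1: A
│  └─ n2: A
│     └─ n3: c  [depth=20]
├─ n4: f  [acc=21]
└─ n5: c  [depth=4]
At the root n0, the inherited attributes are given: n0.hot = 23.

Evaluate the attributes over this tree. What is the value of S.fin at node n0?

1. n0.hot = 23  [given at root]
2. n3.depth = 20  [terminal]
3. n2.hot = true  [true]
4. n2.acc = false  [c.depth > 20]
5. n2.sig = true  [true]
6. n2.lim = -5  [c.depth - 25]
7. n1.hot = true  [true]
8. n1.acc = false  [A₁.sig == false]
9. n1.sig = true  [A₁.acc == false]
10. n1.lim = 30  [30]
11. n4.acc = 21  [terminal]
12. n5.depth = 4  [terminal]
13. n0.mk = -7  [A.lim * -2 + 53]
14. n0.fin = false  [A.sig and A.acc]
15. n0.off = 22  [S.hot * -2 + 68]

false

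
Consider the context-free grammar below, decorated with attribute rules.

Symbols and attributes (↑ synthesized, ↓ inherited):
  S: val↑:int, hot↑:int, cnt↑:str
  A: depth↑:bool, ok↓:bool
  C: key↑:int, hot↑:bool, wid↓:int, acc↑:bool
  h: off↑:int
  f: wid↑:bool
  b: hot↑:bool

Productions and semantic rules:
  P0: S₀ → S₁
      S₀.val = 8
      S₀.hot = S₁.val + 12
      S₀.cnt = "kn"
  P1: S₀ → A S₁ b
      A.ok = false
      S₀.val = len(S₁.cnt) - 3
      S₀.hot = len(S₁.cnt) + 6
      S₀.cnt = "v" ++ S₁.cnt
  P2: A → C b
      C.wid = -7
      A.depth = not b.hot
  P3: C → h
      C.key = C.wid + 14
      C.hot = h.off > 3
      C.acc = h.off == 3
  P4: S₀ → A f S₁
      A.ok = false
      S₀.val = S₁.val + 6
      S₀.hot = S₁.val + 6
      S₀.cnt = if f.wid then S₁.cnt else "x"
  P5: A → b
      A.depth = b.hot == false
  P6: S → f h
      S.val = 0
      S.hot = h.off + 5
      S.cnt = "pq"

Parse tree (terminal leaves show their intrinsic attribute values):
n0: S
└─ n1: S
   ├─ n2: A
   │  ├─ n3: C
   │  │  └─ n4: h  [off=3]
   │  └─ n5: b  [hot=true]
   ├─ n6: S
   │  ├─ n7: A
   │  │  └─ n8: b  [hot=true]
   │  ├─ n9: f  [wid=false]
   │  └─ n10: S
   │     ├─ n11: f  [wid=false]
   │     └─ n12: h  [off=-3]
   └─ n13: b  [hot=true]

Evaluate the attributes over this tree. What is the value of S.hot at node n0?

10

1. n2.ok = false  [false]
2. n3.wid = -7  [-7]
3. n4.off = 3  [terminal]
4. n3.key = 7  [C.wid + 14]
5. n3.hot = false  [h.off > 3]
6. n3.acc = true  [h.off == 3]
7. n5.hot = true  [terminal]
8. n2.depth = false  [not b.hot]
9. n7.ok = false  [false]
10. n8.hot = true  [terminal]
11. n7.depth = false  [b.hot == false]
12. n9.wid = false  [terminal]
13. n11.wid = false  [terminal]
14. n12.off = -3  [terminal]
15. n10.val = 0  [0]
16. n10.hot = 2  [h.off + 5]
17. n10.cnt = "pq"  ["pq"]
18. n6.val = 6  [S₁.val + 6]
19. n6.hot = 6  [S₁.val + 6]
20. n6.cnt = "x"  [if f.wid then S₁.cnt else "x"]
21. n13.hot = true  [terminal]
22. n1.val = -2  [len(S₁.cnt) - 3]
23. n1.hot = 7  [len(S₁.cnt) + 6]
24. n1.cnt = "vx"  ["v" ++ S₁.cnt]
25. n0.val = 8  [8]
26. n0.hot = 10  [S₁.val + 12]
27. n0.cnt = "kn"  ["kn"]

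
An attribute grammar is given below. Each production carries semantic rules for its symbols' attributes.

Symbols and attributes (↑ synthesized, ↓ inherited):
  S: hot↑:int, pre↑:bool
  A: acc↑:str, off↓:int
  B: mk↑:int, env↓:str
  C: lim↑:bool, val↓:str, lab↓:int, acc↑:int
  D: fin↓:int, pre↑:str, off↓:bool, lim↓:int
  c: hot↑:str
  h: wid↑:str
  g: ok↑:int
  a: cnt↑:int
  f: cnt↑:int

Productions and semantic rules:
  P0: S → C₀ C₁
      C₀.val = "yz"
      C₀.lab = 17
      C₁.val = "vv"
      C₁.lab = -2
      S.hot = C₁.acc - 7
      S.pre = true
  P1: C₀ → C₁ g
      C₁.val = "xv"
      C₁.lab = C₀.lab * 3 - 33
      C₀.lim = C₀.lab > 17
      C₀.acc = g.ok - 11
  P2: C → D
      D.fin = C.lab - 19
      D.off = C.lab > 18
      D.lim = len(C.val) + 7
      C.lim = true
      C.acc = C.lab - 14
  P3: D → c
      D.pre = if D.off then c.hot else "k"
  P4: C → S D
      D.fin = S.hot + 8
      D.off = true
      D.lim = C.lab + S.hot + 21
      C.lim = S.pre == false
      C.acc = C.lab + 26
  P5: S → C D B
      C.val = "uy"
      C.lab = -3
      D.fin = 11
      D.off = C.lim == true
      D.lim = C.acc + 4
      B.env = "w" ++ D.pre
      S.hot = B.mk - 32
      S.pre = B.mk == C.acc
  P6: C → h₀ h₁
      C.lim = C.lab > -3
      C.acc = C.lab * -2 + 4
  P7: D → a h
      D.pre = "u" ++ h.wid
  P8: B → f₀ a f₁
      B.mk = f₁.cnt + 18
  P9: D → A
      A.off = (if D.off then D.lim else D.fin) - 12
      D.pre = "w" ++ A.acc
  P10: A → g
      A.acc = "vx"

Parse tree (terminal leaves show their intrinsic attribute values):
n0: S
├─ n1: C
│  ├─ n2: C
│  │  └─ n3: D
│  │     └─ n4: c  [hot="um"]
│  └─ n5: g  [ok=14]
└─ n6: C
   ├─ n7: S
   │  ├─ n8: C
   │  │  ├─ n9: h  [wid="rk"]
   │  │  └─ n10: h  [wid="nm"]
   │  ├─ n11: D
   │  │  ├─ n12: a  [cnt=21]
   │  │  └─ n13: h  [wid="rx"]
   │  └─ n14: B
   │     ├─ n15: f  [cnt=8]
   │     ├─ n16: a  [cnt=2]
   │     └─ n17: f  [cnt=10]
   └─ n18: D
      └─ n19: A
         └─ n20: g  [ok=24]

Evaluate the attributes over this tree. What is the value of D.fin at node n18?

1. n1.val = "yz"  ["yz"]
2. n1.lab = 17  [17]
3. n2.val = "xv"  ["xv"]
4. n2.lab = 18  [C₀.lab * 3 - 33]
5. n3.fin = -1  [C.lab - 19]
6. n3.off = false  [C.lab > 18]
7. n3.lim = 9  [len(C.val) + 7]
8. n4.hot = "um"  [terminal]
9. n3.pre = "k"  [if D.off then c.hot else "k"]
10. n2.lim = true  [true]
11. n2.acc = 4  [C.lab - 14]
12. n5.ok = 14  [terminal]
13. n1.lim = false  [C₀.lab > 17]
14. n1.acc = 3  [g.ok - 11]
15. n6.val = "vv"  ["vv"]
16. n6.lab = -2  [-2]
17. n8.val = "uy"  ["uy"]
18. n8.lab = -3  [-3]
19. n9.wid = "rk"  [terminal]
20. n10.wid = "nm"  [terminal]
21. n8.lim = false  [C.lab > -3]
22. n8.acc = 10  [C.lab * -2 + 4]
23. n11.fin = 11  [11]
24. n11.off = false  [C.lim == true]
25. n11.lim = 14  [C.acc + 4]
26. n12.cnt = 21  [terminal]
27. n13.wid = "rx"  [terminal]
28. n11.pre = "urx"  ["u" ++ h.wid]
29. n14.env = "wurx"  ["w" ++ D.pre]
30. n15.cnt = 8  [terminal]
31. n16.cnt = 2  [terminal]
32. n17.cnt = 10  [terminal]
33. n14.mk = 28  [f₁.cnt + 18]
34. n7.hot = -4  [B.mk - 32]
35. n7.pre = false  [B.mk == C.acc]
36. n18.fin = 4  [S.hot + 8]
37. n18.off = true  [true]
38. n18.lim = 15  [C.lab + S.hot + 21]
39. n19.off = 3  [(if D.off then D.lim else D.fin) - 12]
40. n20.ok = 24  [terminal]
41. n19.acc = "vx"  ["vx"]
42. n18.pre = "wvx"  ["w" ++ A.acc]
43. n6.lim = true  [S.pre == false]
44. n6.acc = 24  [C.lab + 26]
45. n0.hot = 17  [C₁.acc - 7]
46. n0.pre = true  [true]

4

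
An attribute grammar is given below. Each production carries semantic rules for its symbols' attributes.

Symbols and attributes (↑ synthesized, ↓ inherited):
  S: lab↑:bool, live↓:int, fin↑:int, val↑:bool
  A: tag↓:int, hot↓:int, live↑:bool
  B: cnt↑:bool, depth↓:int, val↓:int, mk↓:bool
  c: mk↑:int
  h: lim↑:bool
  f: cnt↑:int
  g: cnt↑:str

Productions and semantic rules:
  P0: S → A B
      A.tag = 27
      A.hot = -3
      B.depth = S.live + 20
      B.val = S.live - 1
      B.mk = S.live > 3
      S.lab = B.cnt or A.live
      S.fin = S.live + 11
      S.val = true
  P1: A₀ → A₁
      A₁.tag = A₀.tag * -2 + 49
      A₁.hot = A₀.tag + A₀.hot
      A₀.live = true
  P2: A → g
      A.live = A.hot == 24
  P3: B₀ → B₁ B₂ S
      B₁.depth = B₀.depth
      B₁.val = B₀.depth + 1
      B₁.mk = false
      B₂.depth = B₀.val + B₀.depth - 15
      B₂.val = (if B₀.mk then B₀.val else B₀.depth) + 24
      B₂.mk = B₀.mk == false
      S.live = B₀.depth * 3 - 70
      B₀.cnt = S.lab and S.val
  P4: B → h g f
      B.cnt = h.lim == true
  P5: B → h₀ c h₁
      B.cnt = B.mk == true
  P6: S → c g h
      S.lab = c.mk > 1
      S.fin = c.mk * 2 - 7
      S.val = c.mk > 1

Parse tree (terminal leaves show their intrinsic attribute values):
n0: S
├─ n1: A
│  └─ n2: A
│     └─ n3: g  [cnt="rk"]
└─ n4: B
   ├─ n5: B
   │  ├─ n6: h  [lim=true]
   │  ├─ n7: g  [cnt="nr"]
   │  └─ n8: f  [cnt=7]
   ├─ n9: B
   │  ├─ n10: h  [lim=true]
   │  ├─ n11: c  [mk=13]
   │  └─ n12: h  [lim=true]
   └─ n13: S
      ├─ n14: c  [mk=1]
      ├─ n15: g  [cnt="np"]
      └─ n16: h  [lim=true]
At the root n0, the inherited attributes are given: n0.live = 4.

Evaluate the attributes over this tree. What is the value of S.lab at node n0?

1. n0.live = 4  [given at root]
2. n1.tag = 27  [27]
3. n1.hot = -3  [-3]
4. n2.tag = -5  [A₀.tag * -2 + 49]
5. n2.hot = 24  [A₀.tag + A₀.hot]
6. n3.cnt = "rk"  [terminal]
7. n2.live = true  [A.hot == 24]
8. n1.live = true  [true]
9. n4.depth = 24  [S.live + 20]
10. n4.val = 3  [S.live - 1]
11. n4.mk = true  [S.live > 3]
12. n5.depth = 24  [B₀.depth]
13. n5.val = 25  [B₀.depth + 1]
14. n5.mk = false  [false]
15. n6.lim = true  [terminal]
16. n7.cnt = "nr"  [terminal]
17. n8.cnt = 7  [terminal]
18. n5.cnt = true  [h.lim == true]
19. n9.depth = 12  [B₀.val + B₀.depth - 15]
20. n9.val = 27  [(if B₀.mk then B₀.val else B₀.depth) + 24]
21. n9.mk = false  [B₀.mk == false]
22. n10.lim = true  [terminal]
23. n11.mk = 13  [terminal]
24. n12.lim = true  [terminal]
25. n9.cnt = false  [B.mk == true]
26. n13.live = 2  [B₀.depth * 3 - 70]
27. n14.mk = 1  [terminal]
28. n15.cnt = "np"  [terminal]
29. n16.lim = true  [terminal]
30. n13.lab = false  [c.mk > 1]
31. n13.fin = -5  [c.mk * 2 - 7]
32. n13.val = false  [c.mk > 1]
33. n4.cnt = false  [S.lab and S.val]
34. n0.lab = true  [B.cnt or A.live]
35. n0.fin = 15  [S.live + 11]
36. n0.val = true  [true]

true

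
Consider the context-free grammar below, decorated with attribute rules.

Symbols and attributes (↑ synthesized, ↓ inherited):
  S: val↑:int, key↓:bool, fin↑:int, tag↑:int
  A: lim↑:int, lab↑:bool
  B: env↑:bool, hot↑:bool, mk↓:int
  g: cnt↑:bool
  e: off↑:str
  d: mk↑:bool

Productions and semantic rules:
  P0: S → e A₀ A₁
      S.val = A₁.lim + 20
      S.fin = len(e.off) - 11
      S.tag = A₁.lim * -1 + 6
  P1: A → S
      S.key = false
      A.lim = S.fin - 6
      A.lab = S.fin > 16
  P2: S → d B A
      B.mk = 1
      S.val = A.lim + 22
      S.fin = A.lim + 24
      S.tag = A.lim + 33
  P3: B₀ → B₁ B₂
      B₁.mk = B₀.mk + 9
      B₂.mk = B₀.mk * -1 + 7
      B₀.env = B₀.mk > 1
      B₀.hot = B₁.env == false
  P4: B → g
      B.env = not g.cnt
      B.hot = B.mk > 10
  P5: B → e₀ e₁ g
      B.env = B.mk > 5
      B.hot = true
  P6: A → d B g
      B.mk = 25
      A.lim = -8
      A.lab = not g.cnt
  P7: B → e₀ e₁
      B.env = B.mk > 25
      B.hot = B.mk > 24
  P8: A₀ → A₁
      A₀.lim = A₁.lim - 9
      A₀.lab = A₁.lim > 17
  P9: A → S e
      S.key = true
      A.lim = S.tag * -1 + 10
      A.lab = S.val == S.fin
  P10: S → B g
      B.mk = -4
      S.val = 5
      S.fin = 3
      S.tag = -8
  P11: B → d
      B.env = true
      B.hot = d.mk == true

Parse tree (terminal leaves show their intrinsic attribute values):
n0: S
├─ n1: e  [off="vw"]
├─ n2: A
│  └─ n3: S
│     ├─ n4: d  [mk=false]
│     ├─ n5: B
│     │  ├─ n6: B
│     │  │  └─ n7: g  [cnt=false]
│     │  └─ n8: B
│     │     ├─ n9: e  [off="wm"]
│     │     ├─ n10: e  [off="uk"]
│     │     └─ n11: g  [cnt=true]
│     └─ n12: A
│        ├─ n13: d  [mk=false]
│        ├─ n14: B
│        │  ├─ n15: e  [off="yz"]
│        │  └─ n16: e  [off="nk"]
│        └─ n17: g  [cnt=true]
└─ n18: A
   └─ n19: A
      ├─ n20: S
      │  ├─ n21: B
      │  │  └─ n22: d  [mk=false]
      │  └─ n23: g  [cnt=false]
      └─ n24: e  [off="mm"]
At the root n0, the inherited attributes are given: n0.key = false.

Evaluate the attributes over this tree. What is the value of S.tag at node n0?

-3

1. n0.key = false  [given at root]
2. n1.off = "vw"  [terminal]
3. n3.key = false  [false]
4. n4.mk = false  [terminal]
5. n5.mk = 1  [1]
6. n6.mk = 10  [B₀.mk + 9]
7. n7.cnt = false  [terminal]
8. n6.env = true  [not g.cnt]
9. n6.hot = false  [B.mk > 10]
10. n8.mk = 6  [B₀.mk * -1 + 7]
11. n9.off = "wm"  [terminal]
12. n10.off = "uk"  [terminal]
13. n11.cnt = true  [terminal]
14. n8.env = true  [B.mk > 5]
15. n8.hot = true  [true]
16. n5.env = false  [B₀.mk > 1]
17. n5.hot = false  [B₁.env == false]
18. n13.mk = false  [terminal]
19. n14.mk = 25  [25]
20. n15.off = "yz"  [terminal]
21. n16.off = "nk"  [terminal]
22. n14.env = false  [B.mk > 25]
23. n14.hot = true  [B.mk > 24]
24. n17.cnt = true  [terminal]
25. n12.lim = -8  [-8]
26. n12.lab = false  [not g.cnt]
27. n3.val = 14  [A.lim + 22]
28. n3.fin = 16  [A.lim + 24]
29. n3.tag = 25  [A.lim + 33]
30. n2.lim = 10  [S.fin - 6]
31. n2.lab = false  [S.fin > 16]
32. n20.key = true  [true]
33. n21.mk = -4  [-4]
34. n22.mk = false  [terminal]
35. n21.env = true  [true]
36. n21.hot = false  [d.mk == true]
37. n23.cnt = false  [terminal]
38. n20.val = 5  [5]
39. n20.fin = 3  [3]
40. n20.tag = -8  [-8]
41. n24.off = "mm"  [terminal]
42. n19.lim = 18  [S.tag * -1 + 10]
43. n19.lab = false  [S.val == S.fin]
44. n18.lim = 9  [A₁.lim - 9]
45. n18.lab = true  [A₁.lim > 17]
46. n0.val = 29  [A₁.lim + 20]
47. n0.fin = -9  [len(e.off) - 11]
48. n0.tag = -3  [A₁.lim * -1 + 6]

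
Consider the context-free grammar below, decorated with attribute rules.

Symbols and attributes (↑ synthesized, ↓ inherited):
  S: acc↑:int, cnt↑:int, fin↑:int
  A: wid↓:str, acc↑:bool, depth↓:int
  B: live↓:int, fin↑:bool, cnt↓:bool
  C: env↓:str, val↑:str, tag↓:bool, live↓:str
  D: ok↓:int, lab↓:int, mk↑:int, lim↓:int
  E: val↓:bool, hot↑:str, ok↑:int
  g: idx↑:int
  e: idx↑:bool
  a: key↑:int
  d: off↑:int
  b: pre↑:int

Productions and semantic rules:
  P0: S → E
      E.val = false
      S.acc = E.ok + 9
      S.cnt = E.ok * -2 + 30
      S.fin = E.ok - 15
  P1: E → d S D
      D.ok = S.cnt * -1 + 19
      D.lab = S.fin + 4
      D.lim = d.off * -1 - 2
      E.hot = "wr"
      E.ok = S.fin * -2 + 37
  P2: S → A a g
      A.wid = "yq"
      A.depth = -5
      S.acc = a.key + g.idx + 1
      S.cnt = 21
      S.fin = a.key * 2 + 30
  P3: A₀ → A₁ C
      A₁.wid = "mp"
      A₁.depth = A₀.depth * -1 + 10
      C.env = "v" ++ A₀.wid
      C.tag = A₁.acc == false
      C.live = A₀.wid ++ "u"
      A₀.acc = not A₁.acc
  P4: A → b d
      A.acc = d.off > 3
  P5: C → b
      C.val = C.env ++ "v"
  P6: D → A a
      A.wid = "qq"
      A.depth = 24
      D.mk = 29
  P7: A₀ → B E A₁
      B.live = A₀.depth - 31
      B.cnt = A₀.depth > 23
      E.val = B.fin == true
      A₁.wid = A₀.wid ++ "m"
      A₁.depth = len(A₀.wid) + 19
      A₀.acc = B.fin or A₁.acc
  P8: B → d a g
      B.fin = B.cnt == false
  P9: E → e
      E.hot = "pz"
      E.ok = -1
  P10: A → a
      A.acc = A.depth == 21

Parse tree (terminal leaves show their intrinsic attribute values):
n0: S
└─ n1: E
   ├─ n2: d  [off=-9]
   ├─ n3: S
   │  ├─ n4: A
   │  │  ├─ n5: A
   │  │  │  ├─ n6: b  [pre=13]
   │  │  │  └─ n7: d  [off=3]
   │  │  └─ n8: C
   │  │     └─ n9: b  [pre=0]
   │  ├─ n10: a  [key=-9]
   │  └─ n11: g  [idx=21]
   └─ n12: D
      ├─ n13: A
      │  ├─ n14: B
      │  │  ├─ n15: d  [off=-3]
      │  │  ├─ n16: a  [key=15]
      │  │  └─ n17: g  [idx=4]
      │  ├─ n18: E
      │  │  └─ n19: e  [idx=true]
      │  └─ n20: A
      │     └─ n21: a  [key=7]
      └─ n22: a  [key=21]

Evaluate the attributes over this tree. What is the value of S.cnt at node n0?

1. n1.val = false  [false]
2. n2.off = -9  [terminal]
3. n4.wid = "yq"  ["yq"]
4. n4.depth = -5  [-5]
5. n5.wid = "mp"  ["mp"]
6. n5.depth = 15  [A₀.depth * -1 + 10]
7. n6.pre = 13  [terminal]
8. n7.off = 3  [terminal]
9. n5.acc = false  [d.off > 3]
10. n8.env = "vyq"  ["v" ++ A₀.wid]
11. n8.tag = true  [A₁.acc == false]
12. n8.live = "yqu"  [A₀.wid ++ "u"]
13. n9.pre = 0  [terminal]
14. n8.val = "vyqv"  [C.env ++ "v"]
15. n4.acc = true  [not A₁.acc]
16. n10.key = -9  [terminal]
17. n11.idx = 21  [terminal]
18. n3.acc = 13  [a.key + g.idx + 1]
19. n3.cnt = 21  [21]
20. n3.fin = 12  [a.key * 2 + 30]
21. n12.ok = -2  [S.cnt * -1 + 19]
22. n12.lab = 16  [S.fin + 4]
23. n12.lim = 7  [d.off * -1 - 2]
24. n13.wid = "qq"  ["qq"]
25. n13.depth = 24  [24]
26. n14.live = -7  [A₀.depth - 31]
27. n14.cnt = true  [A₀.depth > 23]
28. n15.off = -3  [terminal]
29. n16.key = 15  [terminal]
30. n17.idx = 4  [terminal]
31. n14.fin = false  [B.cnt == false]
32. n18.val = false  [B.fin == true]
33. n19.idx = true  [terminal]
34. n18.hot = "pz"  ["pz"]
35. n18.ok = -1  [-1]
36. n20.wid = "qqm"  [A₀.wid ++ "m"]
37. n20.depth = 21  [len(A₀.wid) + 19]
38. n21.key = 7  [terminal]
39. n20.acc = true  [A.depth == 21]
40. n13.acc = true  [B.fin or A₁.acc]
41. n22.key = 21  [terminal]
42. n12.mk = 29  [29]
43. n1.hot = "wr"  ["wr"]
44. n1.ok = 13  [S.fin * -2 + 37]
45. n0.acc = 22  [E.ok + 9]
46. n0.cnt = 4  [E.ok * -2 + 30]
47. n0.fin = -2  [E.ok - 15]

4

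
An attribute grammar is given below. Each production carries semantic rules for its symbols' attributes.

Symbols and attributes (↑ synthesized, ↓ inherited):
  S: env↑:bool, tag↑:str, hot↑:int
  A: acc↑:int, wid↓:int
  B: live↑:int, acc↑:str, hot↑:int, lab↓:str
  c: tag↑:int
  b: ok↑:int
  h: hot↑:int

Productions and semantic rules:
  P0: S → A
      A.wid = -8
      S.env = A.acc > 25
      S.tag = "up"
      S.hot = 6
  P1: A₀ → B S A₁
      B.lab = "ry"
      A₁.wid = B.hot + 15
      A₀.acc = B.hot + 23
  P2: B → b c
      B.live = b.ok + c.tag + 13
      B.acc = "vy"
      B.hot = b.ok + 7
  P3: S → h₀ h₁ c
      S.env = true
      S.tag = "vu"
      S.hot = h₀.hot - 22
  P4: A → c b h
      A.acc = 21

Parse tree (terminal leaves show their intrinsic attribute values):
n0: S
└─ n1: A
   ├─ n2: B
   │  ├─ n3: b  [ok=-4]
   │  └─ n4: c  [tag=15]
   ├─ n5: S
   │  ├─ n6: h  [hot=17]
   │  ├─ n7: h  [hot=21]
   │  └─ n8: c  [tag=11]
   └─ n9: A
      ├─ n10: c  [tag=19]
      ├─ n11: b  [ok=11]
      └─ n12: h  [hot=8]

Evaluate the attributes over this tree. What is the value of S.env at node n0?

1. n1.wid = -8  [-8]
2. n2.lab = "ry"  ["ry"]
3. n3.ok = -4  [terminal]
4. n4.tag = 15  [terminal]
5. n2.live = 24  [b.ok + c.tag + 13]
6. n2.acc = "vy"  ["vy"]
7. n2.hot = 3  [b.ok + 7]
8. n6.hot = 17  [terminal]
9. n7.hot = 21  [terminal]
10. n8.tag = 11  [terminal]
11. n5.env = true  [true]
12. n5.tag = "vu"  ["vu"]
13. n5.hot = -5  [h₀.hot - 22]
14. n9.wid = 18  [B.hot + 15]
15. n10.tag = 19  [terminal]
16. n11.ok = 11  [terminal]
17. n12.hot = 8  [terminal]
18. n9.acc = 21  [21]
19. n1.acc = 26  [B.hot + 23]
20. n0.env = true  [A.acc > 25]
21. n0.tag = "up"  ["up"]
22. n0.hot = 6  [6]

true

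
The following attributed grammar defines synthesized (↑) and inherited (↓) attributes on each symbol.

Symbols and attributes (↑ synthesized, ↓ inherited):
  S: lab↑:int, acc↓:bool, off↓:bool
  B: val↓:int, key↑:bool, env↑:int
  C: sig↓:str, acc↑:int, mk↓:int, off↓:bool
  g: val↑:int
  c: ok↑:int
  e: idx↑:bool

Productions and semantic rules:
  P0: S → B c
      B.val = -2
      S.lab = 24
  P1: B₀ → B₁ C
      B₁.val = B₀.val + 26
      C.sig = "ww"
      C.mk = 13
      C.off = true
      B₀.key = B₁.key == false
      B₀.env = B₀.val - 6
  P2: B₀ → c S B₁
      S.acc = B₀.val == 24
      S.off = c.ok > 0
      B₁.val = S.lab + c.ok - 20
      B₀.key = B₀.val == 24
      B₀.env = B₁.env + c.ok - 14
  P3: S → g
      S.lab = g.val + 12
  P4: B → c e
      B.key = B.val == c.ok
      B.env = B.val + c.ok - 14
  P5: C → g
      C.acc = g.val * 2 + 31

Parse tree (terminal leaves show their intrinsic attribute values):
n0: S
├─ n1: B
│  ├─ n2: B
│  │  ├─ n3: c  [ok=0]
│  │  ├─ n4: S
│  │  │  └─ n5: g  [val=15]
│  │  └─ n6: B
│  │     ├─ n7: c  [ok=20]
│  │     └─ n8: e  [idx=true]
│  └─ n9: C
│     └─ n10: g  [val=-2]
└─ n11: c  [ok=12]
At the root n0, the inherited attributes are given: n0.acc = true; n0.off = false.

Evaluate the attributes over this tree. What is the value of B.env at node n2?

-1

1. n0.acc = true  [given at root]
2. n0.off = false  [given at root]
3. n1.val = -2  [-2]
4. n2.val = 24  [B₀.val + 26]
5. n3.ok = 0  [terminal]
6. n4.acc = true  [B₀.val == 24]
7. n4.off = false  [c.ok > 0]
8. n5.val = 15  [terminal]
9. n4.lab = 27  [g.val + 12]
10. n6.val = 7  [S.lab + c.ok - 20]
11. n7.ok = 20  [terminal]
12. n8.idx = true  [terminal]
13. n6.key = false  [B.val == c.ok]
14. n6.env = 13  [B.val + c.ok - 14]
15. n2.key = true  [B₀.val == 24]
16. n2.env = -1  [B₁.env + c.ok - 14]
17. n9.sig = "ww"  ["ww"]
18. n9.mk = 13  [13]
19. n9.off = true  [true]
20. n10.val = -2  [terminal]
21. n9.acc = 27  [g.val * 2 + 31]
22. n1.key = false  [B₁.key == false]
23. n1.env = -8  [B₀.val - 6]
24. n11.ok = 12  [terminal]
25. n0.lab = 24  [24]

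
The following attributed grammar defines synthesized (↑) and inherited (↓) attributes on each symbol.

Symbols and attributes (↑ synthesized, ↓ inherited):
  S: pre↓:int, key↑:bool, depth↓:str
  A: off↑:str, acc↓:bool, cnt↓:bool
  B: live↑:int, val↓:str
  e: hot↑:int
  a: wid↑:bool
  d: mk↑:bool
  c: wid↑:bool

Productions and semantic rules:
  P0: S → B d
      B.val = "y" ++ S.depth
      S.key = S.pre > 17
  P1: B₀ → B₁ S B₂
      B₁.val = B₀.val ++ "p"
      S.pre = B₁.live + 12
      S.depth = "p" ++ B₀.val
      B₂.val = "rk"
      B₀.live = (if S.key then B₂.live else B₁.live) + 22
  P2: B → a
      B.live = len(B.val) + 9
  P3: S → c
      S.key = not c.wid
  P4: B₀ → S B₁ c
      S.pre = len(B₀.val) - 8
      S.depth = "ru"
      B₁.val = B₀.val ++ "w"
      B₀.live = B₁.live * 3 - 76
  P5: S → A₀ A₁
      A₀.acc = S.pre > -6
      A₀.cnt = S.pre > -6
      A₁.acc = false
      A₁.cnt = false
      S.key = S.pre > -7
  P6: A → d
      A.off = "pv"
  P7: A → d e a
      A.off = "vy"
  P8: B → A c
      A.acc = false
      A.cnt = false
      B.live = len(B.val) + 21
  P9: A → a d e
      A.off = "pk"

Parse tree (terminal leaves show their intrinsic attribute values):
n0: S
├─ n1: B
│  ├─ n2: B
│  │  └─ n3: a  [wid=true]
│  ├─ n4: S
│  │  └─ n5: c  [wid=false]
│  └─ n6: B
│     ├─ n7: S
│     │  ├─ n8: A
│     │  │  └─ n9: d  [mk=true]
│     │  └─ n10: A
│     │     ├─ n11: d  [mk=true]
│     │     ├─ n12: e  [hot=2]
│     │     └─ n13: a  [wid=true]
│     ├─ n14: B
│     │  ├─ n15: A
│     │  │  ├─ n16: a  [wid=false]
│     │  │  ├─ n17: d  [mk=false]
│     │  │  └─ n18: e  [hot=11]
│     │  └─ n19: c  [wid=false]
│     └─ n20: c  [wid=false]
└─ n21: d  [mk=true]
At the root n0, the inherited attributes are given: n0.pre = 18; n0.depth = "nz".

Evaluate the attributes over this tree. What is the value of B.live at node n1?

18

1. n0.pre = 18  [given at root]
2. n0.depth = "nz"  [given at root]
3. n1.val = "ynz"  ["y" ++ S.depth]
4. n2.val = "ynzp"  [B₀.val ++ "p"]
5. n3.wid = true  [terminal]
6. n2.live = 13  [len(B.val) + 9]
7. n4.pre = 25  [B₁.live + 12]
8. n4.depth = "pynz"  ["p" ++ B₀.val]
9. n5.wid = false  [terminal]
10. n4.key = true  [not c.wid]
11. n6.val = "rk"  ["rk"]
12. n7.pre = -6  [len(B₀.val) - 8]
13. n7.depth = "ru"  ["ru"]
14. n8.acc = false  [S.pre > -6]
15. n8.cnt = false  [S.pre > -6]
16. n9.mk = true  [terminal]
17. n8.off = "pv"  ["pv"]
18. n10.acc = false  [false]
19. n10.cnt = false  [false]
20. n11.mk = true  [terminal]
21. n12.hot = 2  [terminal]
22. n13.wid = true  [terminal]
23. n10.off = "vy"  ["vy"]
24. n7.key = true  [S.pre > -7]
25. n14.val = "rkw"  [B₀.val ++ "w"]
26. n15.acc = false  [false]
27. n15.cnt = false  [false]
28. n16.wid = false  [terminal]
29. n17.mk = false  [terminal]
30. n18.hot = 11  [terminal]
31. n15.off = "pk"  ["pk"]
32. n19.wid = false  [terminal]
33. n14.live = 24  [len(B.val) + 21]
34. n20.wid = false  [terminal]
35. n6.live = -4  [B₁.live * 3 - 76]
36. n1.live = 18  [(if S.key then B₂.live else B₁.live) + 22]
37. n21.mk = true  [terminal]
38. n0.key = true  [S.pre > 17]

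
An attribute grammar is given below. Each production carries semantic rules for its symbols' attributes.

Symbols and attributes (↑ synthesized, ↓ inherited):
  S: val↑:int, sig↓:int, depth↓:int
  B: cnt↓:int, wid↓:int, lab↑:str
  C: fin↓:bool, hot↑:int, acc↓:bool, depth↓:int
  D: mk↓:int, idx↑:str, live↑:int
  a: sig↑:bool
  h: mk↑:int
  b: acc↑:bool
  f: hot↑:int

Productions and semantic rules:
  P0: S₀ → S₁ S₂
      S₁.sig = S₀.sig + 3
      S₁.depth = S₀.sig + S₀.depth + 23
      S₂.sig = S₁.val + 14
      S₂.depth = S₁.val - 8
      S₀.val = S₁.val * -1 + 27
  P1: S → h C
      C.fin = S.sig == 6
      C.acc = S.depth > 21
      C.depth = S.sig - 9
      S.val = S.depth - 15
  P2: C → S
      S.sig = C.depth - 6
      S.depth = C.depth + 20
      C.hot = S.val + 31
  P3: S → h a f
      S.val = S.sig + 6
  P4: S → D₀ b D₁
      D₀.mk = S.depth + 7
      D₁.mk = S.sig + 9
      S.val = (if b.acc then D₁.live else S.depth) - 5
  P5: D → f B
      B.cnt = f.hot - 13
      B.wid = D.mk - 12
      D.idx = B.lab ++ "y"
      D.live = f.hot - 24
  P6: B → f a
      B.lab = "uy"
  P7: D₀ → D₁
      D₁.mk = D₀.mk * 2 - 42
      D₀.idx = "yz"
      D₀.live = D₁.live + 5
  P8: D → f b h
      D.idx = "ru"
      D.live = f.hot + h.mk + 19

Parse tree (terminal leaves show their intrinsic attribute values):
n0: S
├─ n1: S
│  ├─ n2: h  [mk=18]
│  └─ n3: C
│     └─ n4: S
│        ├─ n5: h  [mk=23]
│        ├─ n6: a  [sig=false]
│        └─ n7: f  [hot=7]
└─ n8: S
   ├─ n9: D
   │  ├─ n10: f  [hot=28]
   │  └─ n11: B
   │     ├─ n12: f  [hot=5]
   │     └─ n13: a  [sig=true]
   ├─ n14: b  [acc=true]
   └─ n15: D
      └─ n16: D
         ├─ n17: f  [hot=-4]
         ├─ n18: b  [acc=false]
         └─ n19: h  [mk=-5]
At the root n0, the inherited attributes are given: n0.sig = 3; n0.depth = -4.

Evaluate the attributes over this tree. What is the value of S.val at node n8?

1. n0.sig = 3  [given at root]
2. n0.depth = -4  [given at root]
3. n1.sig = 6  [S₀.sig + 3]
4. n1.depth = 22  [S₀.sig + S₀.depth + 23]
5. n2.mk = 18  [terminal]
6. n3.fin = true  [S.sig == 6]
7. n3.acc = true  [S.depth > 21]
8. n3.depth = -3  [S.sig - 9]
9. n4.sig = -9  [C.depth - 6]
10. n4.depth = 17  [C.depth + 20]
11. n5.mk = 23  [terminal]
12. n6.sig = false  [terminal]
13. n7.hot = 7  [terminal]
14. n4.val = -3  [S.sig + 6]
15. n3.hot = 28  [S.val + 31]
16. n1.val = 7  [S.depth - 15]
17. n8.sig = 21  [S₁.val + 14]
18. n8.depth = -1  [S₁.val - 8]
19. n9.mk = 6  [S.depth + 7]
20. n10.hot = 28  [terminal]
21. n11.cnt = 15  [f.hot - 13]
22. n11.wid = -6  [D.mk - 12]
23. n12.hot = 5  [terminal]
24. n13.sig = true  [terminal]
25. n11.lab = "uy"  ["uy"]
26. n9.idx = "uyy"  [B.lab ++ "y"]
27. n9.live = 4  [f.hot - 24]
28. n14.acc = true  [terminal]
29. n15.mk = 30  [S.sig + 9]
30. n16.mk = 18  [D₀.mk * 2 - 42]
31. n17.hot = -4  [terminal]
32. n18.acc = false  [terminal]
33. n19.mk = -5  [terminal]
34. n16.idx = "ru"  ["ru"]
35. n16.live = 10  [f.hot + h.mk + 19]
36. n15.idx = "yz"  ["yz"]
37. n15.live = 15  [D₁.live + 5]
38. n8.val = 10  [(if b.acc then D₁.live else S.depth) - 5]
39. n0.val = 20  [S₁.val * -1 + 27]

10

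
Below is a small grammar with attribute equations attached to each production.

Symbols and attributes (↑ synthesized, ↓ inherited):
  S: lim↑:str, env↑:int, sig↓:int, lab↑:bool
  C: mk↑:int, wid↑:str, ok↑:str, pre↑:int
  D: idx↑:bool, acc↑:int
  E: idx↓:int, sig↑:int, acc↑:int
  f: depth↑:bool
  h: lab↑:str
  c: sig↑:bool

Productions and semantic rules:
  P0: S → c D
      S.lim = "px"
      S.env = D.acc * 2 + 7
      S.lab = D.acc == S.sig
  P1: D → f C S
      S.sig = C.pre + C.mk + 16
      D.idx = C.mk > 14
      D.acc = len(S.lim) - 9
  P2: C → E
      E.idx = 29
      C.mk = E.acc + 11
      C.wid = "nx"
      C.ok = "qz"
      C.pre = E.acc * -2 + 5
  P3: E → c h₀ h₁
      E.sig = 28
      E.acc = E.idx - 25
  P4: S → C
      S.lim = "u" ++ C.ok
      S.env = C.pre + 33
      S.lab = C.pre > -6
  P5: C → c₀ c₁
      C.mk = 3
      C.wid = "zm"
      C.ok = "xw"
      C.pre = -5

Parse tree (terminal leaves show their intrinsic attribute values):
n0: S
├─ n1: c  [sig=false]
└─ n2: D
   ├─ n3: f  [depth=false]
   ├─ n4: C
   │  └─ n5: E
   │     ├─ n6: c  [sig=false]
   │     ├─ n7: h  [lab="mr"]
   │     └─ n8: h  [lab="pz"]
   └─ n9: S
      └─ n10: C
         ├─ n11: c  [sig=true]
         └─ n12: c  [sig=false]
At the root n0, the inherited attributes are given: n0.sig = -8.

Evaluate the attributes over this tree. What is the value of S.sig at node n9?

28

1. n0.sig = -8  [given at root]
2. n1.sig = false  [terminal]
3. n3.depth = false  [terminal]
4. n5.idx = 29  [29]
5. n6.sig = false  [terminal]
6. n7.lab = "mr"  [terminal]
7. n8.lab = "pz"  [terminal]
8. n5.sig = 28  [28]
9. n5.acc = 4  [E.idx - 25]
10. n4.mk = 15  [E.acc + 11]
11. n4.wid = "nx"  ["nx"]
12. n4.ok = "qz"  ["qz"]
13. n4.pre = -3  [E.acc * -2 + 5]
14. n9.sig = 28  [C.pre + C.mk + 16]
15. n11.sig = true  [terminal]
16. n12.sig = false  [terminal]
17. n10.mk = 3  [3]
18. n10.wid = "zm"  ["zm"]
19. n10.ok = "xw"  ["xw"]
20. n10.pre = -5  [-5]
21. n9.lim = "uxw"  ["u" ++ C.ok]
22. n9.env = 28  [C.pre + 33]
23. n9.lab = true  [C.pre > -6]
24. n2.idx = true  [C.mk > 14]
25. n2.acc = -6  [len(S.lim) - 9]
26. n0.lim = "px"  ["px"]
27. n0.env = -5  [D.acc * 2 + 7]
28. n0.lab = false  [D.acc == S.sig]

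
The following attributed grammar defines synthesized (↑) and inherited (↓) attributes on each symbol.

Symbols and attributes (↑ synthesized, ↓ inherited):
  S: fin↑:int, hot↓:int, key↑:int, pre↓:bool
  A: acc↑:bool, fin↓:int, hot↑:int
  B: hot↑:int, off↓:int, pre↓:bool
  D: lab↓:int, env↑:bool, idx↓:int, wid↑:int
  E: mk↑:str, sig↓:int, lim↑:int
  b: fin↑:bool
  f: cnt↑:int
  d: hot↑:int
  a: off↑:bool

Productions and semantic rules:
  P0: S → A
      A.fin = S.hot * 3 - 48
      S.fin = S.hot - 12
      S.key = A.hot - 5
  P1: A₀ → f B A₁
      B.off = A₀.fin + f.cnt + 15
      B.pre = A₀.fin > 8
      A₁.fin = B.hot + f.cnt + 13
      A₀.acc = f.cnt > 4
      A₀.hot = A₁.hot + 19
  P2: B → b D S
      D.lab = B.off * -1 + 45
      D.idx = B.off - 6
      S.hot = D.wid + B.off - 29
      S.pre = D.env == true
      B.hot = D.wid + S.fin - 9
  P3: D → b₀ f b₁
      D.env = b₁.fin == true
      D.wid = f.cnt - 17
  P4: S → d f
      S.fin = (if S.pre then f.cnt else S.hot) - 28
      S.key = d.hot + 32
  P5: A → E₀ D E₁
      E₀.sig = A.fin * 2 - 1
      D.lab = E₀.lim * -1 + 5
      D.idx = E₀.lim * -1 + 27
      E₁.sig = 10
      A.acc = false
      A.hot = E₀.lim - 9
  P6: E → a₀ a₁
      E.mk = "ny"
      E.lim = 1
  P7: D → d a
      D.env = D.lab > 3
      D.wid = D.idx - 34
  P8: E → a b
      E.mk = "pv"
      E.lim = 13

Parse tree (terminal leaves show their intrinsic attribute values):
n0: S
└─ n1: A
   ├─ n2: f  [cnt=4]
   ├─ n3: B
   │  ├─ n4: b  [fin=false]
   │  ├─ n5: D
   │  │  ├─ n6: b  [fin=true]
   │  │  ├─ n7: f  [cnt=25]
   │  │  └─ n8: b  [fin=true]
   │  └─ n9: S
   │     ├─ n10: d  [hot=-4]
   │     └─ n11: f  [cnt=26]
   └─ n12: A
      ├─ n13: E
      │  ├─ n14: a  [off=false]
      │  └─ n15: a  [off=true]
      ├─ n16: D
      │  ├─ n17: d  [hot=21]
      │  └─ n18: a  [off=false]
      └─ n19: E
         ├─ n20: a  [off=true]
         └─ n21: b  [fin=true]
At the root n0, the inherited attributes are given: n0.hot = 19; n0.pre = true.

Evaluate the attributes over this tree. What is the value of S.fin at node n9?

-2

1. n0.hot = 19  [given at root]
2. n0.pre = true  [given at root]
3. n1.fin = 9  [S.hot * 3 - 48]
4. n2.cnt = 4  [terminal]
5. n3.off = 28  [A₀.fin + f.cnt + 15]
6. n3.pre = true  [A₀.fin > 8]
7. n4.fin = false  [terminal]
8. n5.lab = 17  [B.off * -1 + 45]
9. n5.idx = 22  [B.off - 6]
10. n6.fin = true  [terminal]
11. n7.cnt = 25  [terminal]
12. n8.fin = true  [terminal]
13. n5.env = true  [b₁.fin == true]
14. n5.wid = 8  [f.cnt - 17]
15. n9.hot = 7  [D.wid + B.off - 29]
16. n9.pre = true  [D.env == true]
17. n10.hot = -4  [terminal]
18. n11.cnt = 26  [terminal]
19. n9.fin = -2  [(if S.pre then f.cnt else S.hot) - 28]
20. n9.key = 28  [d.hot + 32]
21. n3.hot = -3  [D.wid + S.fin - 9]
22. n12.fin = 14  [B.hot + f.cnt + 13]
23. n13.sig = 27  [A.fin * 2 - 1]
24. n14.off = false  [terminal]
25. n15.off = true  [terminal]
26. n13.mk = "ny"  ["ny"]
27. n13.lim = 1  [1]
28. n16.lab = 4  [E₀.lim * -1 + 5]
29. n16.idx = 26  [E₀.lim * -1 + 27]
30. n17.hot = 21  [terminal]
31. n18.off = false  [terminal]
32. n16.env = true  [D.lab > 3]
33. n16.wid = -8  [D.idx - 34]
34. n19.sig = 10  [10]
35. n20.off = true  [terminal]
36. n21.fin = true  [terminal]
37. n19.mk = "pv"  ["pv"]
38. n19.lim = 13  [13]
39. n12.acc = false  [false]
40. n12.hot = -8  [E₀.lim - 9]
41. n1.acc = false  [f.cnt > 4]
42. n1.hot = 11  [A₁.hot + 19]
43. n0.fin = 7  [S.hot - 12]
44. n0.key = 6  [A.hot - 5]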